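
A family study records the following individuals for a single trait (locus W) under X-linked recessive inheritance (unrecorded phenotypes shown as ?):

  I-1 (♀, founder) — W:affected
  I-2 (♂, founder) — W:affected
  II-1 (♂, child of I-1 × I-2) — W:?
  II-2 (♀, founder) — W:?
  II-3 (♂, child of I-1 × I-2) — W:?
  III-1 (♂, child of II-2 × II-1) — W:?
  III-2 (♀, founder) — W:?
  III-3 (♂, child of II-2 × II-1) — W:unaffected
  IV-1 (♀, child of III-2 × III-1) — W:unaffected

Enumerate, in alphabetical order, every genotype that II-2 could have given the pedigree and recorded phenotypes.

W/I-1 aff ·: X^wX^w
W/I-2 aff ·: X^wY
W/II-1 ? I-1×I-2: X^wY
W/II-2 ? ·: X^WX^W|X^WX^w
W/II-3 ? I-1×I-2: X^wY
W/III-1 ? II-2×II-1: X^WY|X^wY
W/III-2 ? ·: X^WX^W|X^WX^w|X^wX^w
W/III-3 un II-2×II-1: X^WY
W/IV-1 un III-2×III-1: X^WX^W|X^WX^w
⇒ W over [I-1,I-2,II-1,II-2,II-3,III-1,III-2,III-3,IV-1]: 10 consistent

II-2 ∈ {X^WX^W, X^WX^w}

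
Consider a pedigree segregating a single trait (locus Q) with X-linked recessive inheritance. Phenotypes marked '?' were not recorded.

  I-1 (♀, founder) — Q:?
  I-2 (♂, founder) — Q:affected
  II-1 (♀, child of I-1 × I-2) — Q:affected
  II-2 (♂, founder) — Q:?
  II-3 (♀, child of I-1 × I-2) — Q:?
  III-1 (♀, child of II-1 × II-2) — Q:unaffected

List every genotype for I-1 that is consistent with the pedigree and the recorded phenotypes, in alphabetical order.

Q/I-1 ? ·: X^QX^q|X^qX^q
Q/I-2 aff ·: X^qY
Q/II-1 aff I-1×I-2: X^qX^q
Q/II-2 ? ·: X^QY
Q/II-3 ? I-1×I-2: X^QX^q|X^qX^q
Q/III-1 un II-1×II-2: X^QX^q
⇒ Q over [I-1,I-2,II-1,II-2,II-3,III-1]: 3 consistent

I-1 ∈ {X^QX^q, X^qX^q}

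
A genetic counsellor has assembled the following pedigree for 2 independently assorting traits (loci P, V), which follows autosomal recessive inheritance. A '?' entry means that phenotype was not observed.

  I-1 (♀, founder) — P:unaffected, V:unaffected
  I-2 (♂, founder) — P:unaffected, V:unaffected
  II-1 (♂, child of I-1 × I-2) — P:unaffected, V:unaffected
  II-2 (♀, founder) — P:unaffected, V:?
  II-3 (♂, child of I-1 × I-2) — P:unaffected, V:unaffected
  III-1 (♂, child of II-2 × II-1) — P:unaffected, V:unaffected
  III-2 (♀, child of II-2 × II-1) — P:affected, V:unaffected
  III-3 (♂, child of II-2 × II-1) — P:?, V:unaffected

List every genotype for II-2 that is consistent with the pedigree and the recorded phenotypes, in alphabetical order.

P/I-1 un ·: PP|Pp
P/I-2 un ·: PP|Pp
P/II-1 un I-1×I-2: Pp
P/II-2 un ·: Pp
P/II-3 un I-1×I-2: PP|Pp
P/III-1 un II-2×II-1: PP|Pp
P/III-2 aff II-2×II-1: pp
P/III-3 ? II-2×II-1: PP|Pp|pp
⇒ P over [I-1,I-2,II-1,II-2,II-3,III-1,III-2,III-3]: 36 consistent
V/I-1 un ·: VV|Vv
V/I-2 un ·: VV|Vv
V/II-1 un I-1×I-2: VV|Vv
V/II-2 ? ·: VV|Vv|vv
V/II-3 un I-1×I-2: VV|Vv
V/III-1 un II-2×II-1: VV|Vv
V/III-2 un II-2×II-1: VV|Vv
V/III-3 un II-2×II-1: VV|Vv
⇒ V over [I-1,I-2,II-1,II-2,II-3,III-1,III-2,III-3]: 172 consistent

II-2 ∈ {Pp VV, Pp Vv, Pp vv}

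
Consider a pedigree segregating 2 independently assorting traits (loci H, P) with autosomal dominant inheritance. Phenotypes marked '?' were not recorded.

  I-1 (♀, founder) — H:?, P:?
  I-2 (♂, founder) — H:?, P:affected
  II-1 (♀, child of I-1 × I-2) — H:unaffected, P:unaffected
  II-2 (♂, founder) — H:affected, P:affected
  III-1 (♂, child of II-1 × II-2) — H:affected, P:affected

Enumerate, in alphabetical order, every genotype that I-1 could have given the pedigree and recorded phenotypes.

I-1 ∈ {Hh Pp, Hh pp, hh Pp, hh pp}

H/I-1 ? ·: hh|Hh
H/I-2 ? ·: hh|Hh
H/II-1 un I-1×I-2: hh
H/II-2 aff ·: Hh|HH
H/III-1 aff II-1×II-2: Hh
⇒ H over [I-1,I-2,II-1,II-2,III-1]: 8 consistent
P/I-1 ? ·: pp|Pp
P/I-2 aff ·: Pp
P/II-1 un I-1×I-2: pp
P/II-2 aff ·: Pp|PP
P/III-1 aff II-1×II-2: Pp
⇒ P over [I-1,I-2,II-1,II-2,III-1]: 4 consistent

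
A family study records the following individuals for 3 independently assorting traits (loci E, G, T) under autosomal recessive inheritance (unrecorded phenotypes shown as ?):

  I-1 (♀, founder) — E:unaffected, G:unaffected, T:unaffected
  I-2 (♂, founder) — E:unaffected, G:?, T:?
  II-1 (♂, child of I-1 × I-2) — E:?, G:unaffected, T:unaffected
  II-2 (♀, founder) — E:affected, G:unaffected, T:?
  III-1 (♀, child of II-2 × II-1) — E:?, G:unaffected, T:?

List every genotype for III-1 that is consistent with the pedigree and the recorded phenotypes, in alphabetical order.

E/I-1 un ·: EE|Ee
E/I-2 un ·: EE|Ee
E/II-1 ? I-1×I-2: EE|Ee|ee
E/II-2 aff ·: ee
E/III-1 ? II-2×II-1: Ee|ee
⇒ E over [I-1,I-2,II-1,II-2,III-1]: 11 consistent
G/I-1 un ·: GG|Gg
G/I-2 ? ·: GG|Gg|gg
G/II-1 un I-1×I-2: GG|Gg
G/II-2 un ·: GG|Gg
G/III-1 un II-2×II-1: GG|Gg
⇒ G over [I-1,I-2,II-1,II-2,III-1]: 32 consistent
T/I-1 un ·: TT|Tt
T/I-2 ? ·: TT|Tt|tt
T/II-1 un I-1×I-2: TT|Tt
T/II-2 ? ·: TT|Tt|tt
T/III-1 ? II-2×II-1: TT|Tt|tt
⇒ T over [I-1,I-2,II-1,II-2,III-1]: 51 consistent

III-1 ∈ {Ee GG TT, Ee GG Tt, Ee GG tt, Ee Gg TT, Ee Gg Tt, Ee Gg tt, ee GG TT, ee GG Tt, ee GG tt, ee Gg TT, ee Gg Tt, ee Gg tt}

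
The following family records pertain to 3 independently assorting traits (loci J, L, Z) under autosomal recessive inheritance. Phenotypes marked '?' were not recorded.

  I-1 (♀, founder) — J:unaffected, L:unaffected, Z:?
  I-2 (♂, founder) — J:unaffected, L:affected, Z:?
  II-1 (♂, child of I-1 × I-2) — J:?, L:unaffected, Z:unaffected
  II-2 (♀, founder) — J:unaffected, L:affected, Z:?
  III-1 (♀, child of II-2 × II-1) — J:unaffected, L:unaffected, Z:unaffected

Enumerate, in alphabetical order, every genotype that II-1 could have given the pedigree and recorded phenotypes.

J/I-1 un ·: JJ|Jj
J/I-2 un ·: JJ|Jj
J/II-1 ? I-1×I-2: JJ|Jj|jj
J/II-2 un ·: JJ|Jj
J/III-1 un II-2×II-1: JJ|Jj
⇒ J over [I-1,I-2,II-1,II-2,III-1]: 26 consistent
L/I-1 un ·: LL|Ll
L/I-2 aff ·: ll
L/II-1 un I-1×I-2: Ll
L/II-2 aff ·: ll
L/III-1 un II-2×II-1: Ll
⇒ L over [I-1,I-2,II-1,II-2,III-1]: 2 consistent
Z/I-1 ? ·: ZZ|Zz|zz
Z/I-2 ? ·: ZZ|Zz|zz
Z/II-1 un I-1×I-2: ZZ|Zz
Z/II-2 ? ·: ZZ|Zz|zz
Z/III-1 un II-2×II-1: ZZ|Zz
⇒ Z over [I-1,I-2,II-1,II-2,III-1]: 51 consistent

II-1 ∈ {JJ Ll ZZ, JJ Ll Zz, Jj Ll ZZ, Jj Ll Zz, jj Ll ZZ, jj Ll Zz}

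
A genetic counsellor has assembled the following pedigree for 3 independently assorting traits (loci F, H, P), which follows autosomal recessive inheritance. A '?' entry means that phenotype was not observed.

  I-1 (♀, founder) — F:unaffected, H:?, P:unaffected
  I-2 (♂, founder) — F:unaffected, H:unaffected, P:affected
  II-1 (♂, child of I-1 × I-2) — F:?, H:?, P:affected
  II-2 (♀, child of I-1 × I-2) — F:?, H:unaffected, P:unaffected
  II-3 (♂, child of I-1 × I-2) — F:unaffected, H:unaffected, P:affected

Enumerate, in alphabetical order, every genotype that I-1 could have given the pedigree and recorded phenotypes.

I-1 ∈ {FF HH Pp, FF Hh Pp, FF hh Pp, Ff HH Pp, Ff Hh Pp, Ff hh Pp}

F/I-1 un ·: FF|Ff
F/I-2 un ·: FF|Ff
F/II-1 ? I-1×I-2: FF|Ff|ff
F/II-2 ? I-1×I-2: FF|Ff|ff
F/II-3 un I-1×I-2: FF|Ff
⇒ F over [I-1,I-2,II-1,II-2,II-3]: 35 consistent
H/I-1 ? ·: HH|Hh|hh
H/I-2 un ·: HH|Hh
H/II-1 ? I-1×I-2: HH|Hh|hh
H/II-2 un I-1×I-2: HH|Hh
H/II-3 un I-1×I-2: HH|Hh
⇒ H over [I-1,I-2,II-1,II-2,II-3]: 32 consistent
P/I-1 un ·: Pp
P/I-2 aff ·: pp
P/II-1 aff I-1×I-2: pp
P/II-2 un I-1×I-2: Pp
P/II-3 aff I-1×I-2: pp
⇒ P over [I-1,I-2,II-1,II-2,II-3]: 1 consistent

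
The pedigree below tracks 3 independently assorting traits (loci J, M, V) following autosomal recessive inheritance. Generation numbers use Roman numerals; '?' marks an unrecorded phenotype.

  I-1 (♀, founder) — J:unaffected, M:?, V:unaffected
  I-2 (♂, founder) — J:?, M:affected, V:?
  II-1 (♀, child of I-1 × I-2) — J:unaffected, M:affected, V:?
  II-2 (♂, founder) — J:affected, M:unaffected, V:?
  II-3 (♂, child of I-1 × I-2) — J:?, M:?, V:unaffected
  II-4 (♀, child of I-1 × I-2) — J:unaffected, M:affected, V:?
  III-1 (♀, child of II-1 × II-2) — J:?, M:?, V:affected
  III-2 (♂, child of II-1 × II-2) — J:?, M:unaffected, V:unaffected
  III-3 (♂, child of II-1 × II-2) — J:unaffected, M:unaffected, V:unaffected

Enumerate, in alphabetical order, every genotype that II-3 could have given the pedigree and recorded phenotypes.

J/I-1 un ·: JJ|Jj
J/I-2 ? ·: JJ|Jj|jj
J/II-1 un I-1×I-2: JJ|Jj
J/II-2 aff ·: jj
J/II-3 ? I-1×I-2: JJ|Jj|jj
J/II-4 un I-1×I-2: JJ|Jj
J/III-1 ? II-1×II-2: Jj|jj
J/III-2 ? II-1×II-2: Jj|jj
J/III-3 un II-1×II-2: Jj
⇒ J over [I-1,I-2,II-1,II-2,II-3,II-4,III-1,III-2,III-3]: 83 consistent
M/I-1 ? ·: Mm|mm
M/I-2 aff ·: mm
M/II-1 aff I-1×I-2: mm
M/II-2 un ·: MM|Mm
M/II-3 ? I-1×I-2: Mm|mm
M/II-4 aff I-1×I-2: mm
M/III-1 ? II-1×II-2: Mm|mm
M/III-2 un II-1×II-2: Mm
M/III-3 un II-1×II-2: Mm
⇒ M over [I-1,I-2,II-1,II-2,II-3,II-4,III-1,III-2,III-3]: 9 consistent
V/I-1 un ·: VV|Vv
V/I-2 ? ·: VV|Vv|vv
V/II-1 ? I-1×I-2: Vv|vv
V/II-2 ? ·: Vv|vv
V/II-3 un I-1×I-2: VV|Vv
V/II-4 ? I-1×I-2: VV|Vv|vv
V/III-1 aff II-1×II-2: vv
V/III-2 un II-1×II-2: VV|Vv
V/III-3 un II-1×II-2: VV|Vv
⇒ V over [I-1,I-2,II-1,II-2,II-3,II-4,III-1,III-2,III-3]: 93 consistent

II-3 ∈ {JJ Mm VV, JJ Mm Vv, JJ mm VV, JJ mm Vv, Jj Mm VV, Jj Mm Vv, Jj mm VV, Jj mm Vv, jj Mm VV, jj Mm Vv, jj mm VV, jj mm Vv}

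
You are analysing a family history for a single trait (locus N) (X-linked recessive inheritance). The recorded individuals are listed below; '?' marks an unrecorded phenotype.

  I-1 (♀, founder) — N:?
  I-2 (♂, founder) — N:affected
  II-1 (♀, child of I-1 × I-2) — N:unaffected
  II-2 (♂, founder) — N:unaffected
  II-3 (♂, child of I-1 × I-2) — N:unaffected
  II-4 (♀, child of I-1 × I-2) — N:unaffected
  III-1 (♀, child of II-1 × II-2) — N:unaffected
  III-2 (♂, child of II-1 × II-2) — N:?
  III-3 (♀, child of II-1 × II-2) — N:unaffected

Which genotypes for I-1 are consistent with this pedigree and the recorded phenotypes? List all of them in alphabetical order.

I-1 ∈ {X^NX^N, X^NX^n}

N/I-1 ? ·: X^NX^N|X^NX^n
N/I-2 aff ·: X^nY
N/II-1 un I-1×I-2: X^NX^n
N/II-2 un ·: X^NY
N/II-3 un I-1×I-2: X^NY
N/II-4 un I-1×I-2: X^NX^n
N/III-1 un II-1×II-2: X^NX^N|X^NX^n
N/III-2 ? II-1×II-2: X^NY|X^nY
N/III-3 un II-1×II-2: X^NX^N|X^NX^n
⇒ N over [I-1,I-2,II-1,II-2,II-3,II-4,III-1,III-2,III-3]: 16 consistent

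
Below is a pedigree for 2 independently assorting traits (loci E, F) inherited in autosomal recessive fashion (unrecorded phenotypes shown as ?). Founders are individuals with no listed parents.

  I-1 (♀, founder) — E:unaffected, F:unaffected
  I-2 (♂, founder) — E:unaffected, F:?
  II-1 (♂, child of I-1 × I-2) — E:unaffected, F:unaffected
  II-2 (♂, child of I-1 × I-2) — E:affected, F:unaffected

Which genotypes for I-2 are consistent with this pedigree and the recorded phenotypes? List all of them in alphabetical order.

I-2 ∈ {Ee FF, Ee Ff, Ee ff}

E/I-1 un ·: Ee
E/I-2 un ·: Ee
E/II-1 un I-1×I-2: EE|Ee
E/II-2 aff I-1×I-2: ee
⇒ E over [I-1,I-2,II-1,II-2]: 2 consistent
F/I-1 un ·: FF|Ff
F/I-2 ? ·: FF|Ff|ff
F/II-1 un I-1×I-2: FF|Ff
F/II-2 un I-1×I-2: FF|Ff
⇒ F over [I-1,I-2,II-1,II-2]: 15 consistent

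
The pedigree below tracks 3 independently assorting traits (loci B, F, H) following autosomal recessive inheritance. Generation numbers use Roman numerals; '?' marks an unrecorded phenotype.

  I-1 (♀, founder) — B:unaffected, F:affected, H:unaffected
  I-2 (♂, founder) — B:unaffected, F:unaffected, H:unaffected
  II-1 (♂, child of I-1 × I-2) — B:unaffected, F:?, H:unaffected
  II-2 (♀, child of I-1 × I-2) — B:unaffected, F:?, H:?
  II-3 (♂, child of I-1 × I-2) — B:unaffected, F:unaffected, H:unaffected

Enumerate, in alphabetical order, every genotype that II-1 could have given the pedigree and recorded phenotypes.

B/I-1 un ·: BB|Bb
B/I-2 un ·: BB|Bb
B/II-1 un I-1×I-2: BB|Bb
B/II-2 un I-1×I-2: BB|Bb
B/II-3 un I-1×I-2: BB|Bb
⇒ B over [I-1,I-2,II-1,II-2,II-3]: 25 consistent
F/I-1 aff ·: ff
F/I-2 un ·: FF|Ff
F/II-1 ? I-1×I-2: Ff|ff
F/II-2 ? I-1×I-2: Ff|ff
F/II-3 un I-1×I-2: Ff
⇒ F over [I-1,I-2,II-1,II-2,II-3]: 5 consistent
H/I-1 un ·: HH|Hh
H/I-2 un ·: HH|Hh
H/II-1 un I-1×I-2: HH|Hh
H/II-2 ? I-1×I-2: HH|Hh|hh
H/II-3 un I-1×I-2: HH|Hh
⇒ H over [I-1,I-2,II-1,II-2,II-3]: 29 consistent

II-1 ∈ {BB Ff HH, BB Ff Hh, BB ff HH, BB ff Hh, Bb Ff HH, Bb Ff Hh, Bb ff HH, Bb ff Hh}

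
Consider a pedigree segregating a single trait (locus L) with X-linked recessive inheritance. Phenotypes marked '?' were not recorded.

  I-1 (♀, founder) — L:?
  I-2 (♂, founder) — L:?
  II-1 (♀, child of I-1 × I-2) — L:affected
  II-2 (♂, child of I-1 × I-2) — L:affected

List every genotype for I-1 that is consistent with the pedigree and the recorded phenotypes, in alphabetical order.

I-1 ∈ {X^LX^l, X^lX^l}

L/I-1 ? ·: X^LX^l|X^lX^l
L/I-2 ? ·: X^lY
L/II-1 aff I-1×I-2: X^lX^l
L/II-2 aff I-1×I-2: X^lY
⇒ L over [I-1,I-2,II-1,II-2]: 2 consistent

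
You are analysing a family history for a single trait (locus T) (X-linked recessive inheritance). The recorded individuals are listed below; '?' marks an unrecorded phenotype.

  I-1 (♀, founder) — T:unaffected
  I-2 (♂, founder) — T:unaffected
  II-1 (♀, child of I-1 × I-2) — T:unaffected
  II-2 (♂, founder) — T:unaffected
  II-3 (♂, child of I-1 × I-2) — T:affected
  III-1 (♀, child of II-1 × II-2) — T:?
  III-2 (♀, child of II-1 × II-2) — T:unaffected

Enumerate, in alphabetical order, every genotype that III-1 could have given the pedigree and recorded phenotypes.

III-1 ∈ {X^TX^T, X^TX^t}

T/I-1 un ·: X^TX^t
T/I-2 un ·: X^TY
T/II-1 un I-1×I-2: X^TX^T|X^TX^t
T/II-2 un ·: X^TY
T/II-3 aff I-1×I-2: X^tY
T/III-1 ? II-1×II-2: X^TX^T|X^TX^t
T/III-2 un II-1×II-2: X^TX^T|X^TX^t
⇒ T over [I-1,I-2,II-1,II-2,II-3,III-1,III-2]: 5 consistent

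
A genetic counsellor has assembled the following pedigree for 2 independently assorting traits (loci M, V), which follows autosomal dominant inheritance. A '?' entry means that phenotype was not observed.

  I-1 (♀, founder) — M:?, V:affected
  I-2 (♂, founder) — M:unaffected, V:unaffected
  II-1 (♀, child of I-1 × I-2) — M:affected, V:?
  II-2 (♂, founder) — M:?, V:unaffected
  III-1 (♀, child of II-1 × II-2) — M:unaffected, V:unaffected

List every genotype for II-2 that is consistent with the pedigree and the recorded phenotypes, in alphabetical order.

II-2 ∈ {Mm vv, mm vv}

M/I-1 ? ·: Mm|MM
M/I-2 un ·: mm
M/II-1 aff I-1×I-2: Mm
M/II-2 ? ·: mm|Mm
M/III-1 un II-1×II-2: mm
⇒ M over [I-1,I-2,II-1,II-2,III-1]: 4 consistent
V/I-1 aff ·: Vv|VV
V/I-2 un ·: vv
V/II-1 ? I-1×I-2: vv|Vv
V/II-2 un ·: vv
V/III-1 un II-1×II-2: vv
⇒ V over [I-1,I-2,II-1,II-2,III-1]: 3 consistent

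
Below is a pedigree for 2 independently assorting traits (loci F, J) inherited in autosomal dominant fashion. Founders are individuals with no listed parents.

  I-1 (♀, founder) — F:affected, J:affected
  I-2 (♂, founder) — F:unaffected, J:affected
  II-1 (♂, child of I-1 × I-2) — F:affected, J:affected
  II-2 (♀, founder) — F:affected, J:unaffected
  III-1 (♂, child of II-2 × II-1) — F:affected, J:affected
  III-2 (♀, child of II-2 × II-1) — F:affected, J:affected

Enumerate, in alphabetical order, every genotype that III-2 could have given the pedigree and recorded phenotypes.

F/I-1 aff ·: Ff|FF
F/I-2 un ·: ff
F/II-1 aff I-1×I-2: Ff
F/II-2 aff ·: Ff|FF
F/III-1 aff II-2×II-1: Ff|FF
F/III-2 aff II-2×II-1: Ff|FF
⇒ F over [I-1,I-2,II-1,II-2,III-1,III-2]: 16 consistent
J/I-1 aff ·: Jj|JJ
J/I-2 aff ·: Jj|JJ
J/II-1 aff I-1×I-2: Jj|JJ
J/II-2 un ·: jj
J/III-1 aff II-2×II-1: Jj
J/III-2 aff II-2×II-1: Jj
⇒ J over [I-1,I-2,II-1,II-2,III-1,III-2]: 7 consistent

III-2 ∈ {FF Jj, Ff Jj}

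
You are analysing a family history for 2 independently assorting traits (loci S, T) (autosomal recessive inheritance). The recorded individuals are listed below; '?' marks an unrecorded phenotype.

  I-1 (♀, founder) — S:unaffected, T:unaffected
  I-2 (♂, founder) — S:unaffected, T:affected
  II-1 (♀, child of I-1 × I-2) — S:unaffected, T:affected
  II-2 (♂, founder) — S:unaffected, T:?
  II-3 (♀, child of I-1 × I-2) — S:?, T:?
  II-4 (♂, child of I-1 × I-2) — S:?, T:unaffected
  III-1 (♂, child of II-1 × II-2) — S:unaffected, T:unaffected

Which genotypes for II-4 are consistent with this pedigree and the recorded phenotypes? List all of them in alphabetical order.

S/I-1 un ·: SS|Ss
S/I-2 un ·: SS|Ss
S/II-1 un I-1×I-2: SS|Ss
S/II-2 un ·: SS|Ss
S/II-3 ? I-1×I-2: SS|Ss|ss
S/II-4 ? I-1×I-2: SS|Ss|ss
S/III-1 un II-1×II-2: SS|Ss
⇒ S over [I-1,I-2,II-1,II-2,II-3,II-4,III-1]: 122 consistent
T/I-1 un ·: Tt
T/I-2 aff ·: tt
T/II-1 aff I-1×I-2: tt
T/II-2 ? ·: TT|Tt
T/II-3 ? I-1×I-2: Tt|tt
T/II-4 un I-1×I-2: Tt
T/III-1 un II-1×II-2: Tt
⇒ T over [I-1,I-2,II-1,II-2,II-3,II-4,III-1]: 4 consistent

II-4 ∈ {SS Tt, Ss Tt, ss Tt}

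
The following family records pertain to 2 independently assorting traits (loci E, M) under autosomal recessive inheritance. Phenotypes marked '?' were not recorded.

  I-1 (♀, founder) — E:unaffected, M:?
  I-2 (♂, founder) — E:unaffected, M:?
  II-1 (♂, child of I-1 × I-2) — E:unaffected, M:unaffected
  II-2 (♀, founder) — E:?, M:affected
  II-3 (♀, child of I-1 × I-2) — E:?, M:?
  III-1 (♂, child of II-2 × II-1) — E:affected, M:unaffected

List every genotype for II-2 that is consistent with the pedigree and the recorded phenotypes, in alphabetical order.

E/I-1 un ·: EE|Ee
E/I-2 un ·: EE|Ee
E/II-1 un I-1×I-2: Ee
E/II-2 ? ·: Ee|ee
E/II-3 ? I-1×I-2: EE|Ee|ee
E/III-1 aff II-2×II-1: ee
⇒ E over [I-1,I-2,II-1,II-2,II-3,III-1]: 14 consistent
M/I-1 ? ·: MM|Mm|mm
M/I-2 ? ·: MM|Mm|mm
M/II-1 un I-1×I-2: MM|Mm
M/II-2 aff ·: mm
M/II-3 ? I-1×I-2: MM|Mm|mm
M/III-1 un II-2×II-1: Mm
⇒ M over [I-1,I-2,II-1,II-2,II-3,III-1]: 21 consistent

II-2 ∈ {Ee mm, ee mm}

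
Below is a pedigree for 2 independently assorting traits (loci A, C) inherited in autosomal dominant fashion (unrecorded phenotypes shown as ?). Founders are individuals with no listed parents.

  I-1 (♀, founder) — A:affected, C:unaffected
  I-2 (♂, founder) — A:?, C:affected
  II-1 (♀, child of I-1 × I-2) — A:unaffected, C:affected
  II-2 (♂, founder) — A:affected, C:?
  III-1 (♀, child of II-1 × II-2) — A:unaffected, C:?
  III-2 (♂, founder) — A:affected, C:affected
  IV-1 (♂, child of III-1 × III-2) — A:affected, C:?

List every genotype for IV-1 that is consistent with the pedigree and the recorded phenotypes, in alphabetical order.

A/I-1 aff ·: Aa
A/I-2 ? ·: aa|Aa
A/II-1 un I-1×I-2: aa
A/II-2 aff ·: Aa
A/III-1 un II-1×II-2: aa
A/III-2 aff ·: Aa|AA
A/IV-1 aff III-1×III-2: Aa
⇒ A over [I-1,I-2,II-1,II-2,III-1,III-2,IV-1]: 4 consistent
C/I-1 un ·: cc
C/I-2 aff ·: Cc|CC
C/II-1 aff I-1×I-2: Cc
C/II-2 ? ·: cc|Cc|CC
C/III-1 ? II-1×II-2: cc|Cc|CC
C/III-2 aff ·: Cc|CC
C/IV-1 ? III-1×III-2: cc|Cc|CC
⇒ C over [I-1,I-2,II-1,II-2,III-1,III-2,IV-1]: 54 consistent

IV-1 ∈ {Aa CC, Aa Cc, Aa cc}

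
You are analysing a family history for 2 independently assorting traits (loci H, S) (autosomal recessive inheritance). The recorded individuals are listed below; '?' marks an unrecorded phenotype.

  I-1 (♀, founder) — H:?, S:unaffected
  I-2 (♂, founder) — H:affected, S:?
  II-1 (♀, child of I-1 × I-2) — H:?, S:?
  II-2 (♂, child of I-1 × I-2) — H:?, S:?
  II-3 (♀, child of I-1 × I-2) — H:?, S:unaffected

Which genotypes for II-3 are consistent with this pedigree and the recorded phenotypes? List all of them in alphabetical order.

H/I-1 ? ·: HH|Hh|hh
H/I-2 aff ·: hh
H/II-1 ? I-1×I-2: Hh|hh
H/II-2 ? I-1×I-2: Hh|hh
H/II-3 ? I-1×I-2: Hh|hh
⇒ H over [I-1,I-2,II-1,II-2,II-3]: 10 consistent
S/I-1 un ·: SS|Ss
S/I-2 ? ·: SS|Ss|ss
S/II-1 ? I-1×I-2: SS|Ss|ss
S/II-2 ? I-1×I-2: SS|Ss|ss
S/II-3 un I-1×I-2: SS|Ss
⇒ S over [I-1,I-2,II-1,II-2,II-3]: 40 consistent

II-3 ∈ {Hh SS, Hh Ss, hh SS, hh Ss}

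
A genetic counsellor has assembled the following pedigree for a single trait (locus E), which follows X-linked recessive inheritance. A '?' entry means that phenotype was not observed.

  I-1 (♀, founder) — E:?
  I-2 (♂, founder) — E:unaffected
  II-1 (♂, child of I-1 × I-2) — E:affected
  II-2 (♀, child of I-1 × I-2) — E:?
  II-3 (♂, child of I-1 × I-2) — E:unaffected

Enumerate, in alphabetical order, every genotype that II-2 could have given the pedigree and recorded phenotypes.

E/I-1 ? ·: X^EX^e
E/I-2 un ·: X^EY
E/II-1 aff I-1×I-2: X^eY
E/II-2 ? I-1×I-2: X^EX^E|X^EX^e
E/II-3 un I-1×I-2: X^EY
⇒ E over [I-1,I-2,II-1,II-2,II-3]: 2 consistent

II-2 ∈ {X^EX^E, X^EX^e}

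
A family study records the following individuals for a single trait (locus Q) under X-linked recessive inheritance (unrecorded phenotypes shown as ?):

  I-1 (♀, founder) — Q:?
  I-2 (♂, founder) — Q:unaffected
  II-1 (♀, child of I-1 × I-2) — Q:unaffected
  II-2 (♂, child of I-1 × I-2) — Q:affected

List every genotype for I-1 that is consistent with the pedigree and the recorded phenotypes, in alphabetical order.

I-1 ∈ {X^QX^q, X^qX^q}

Q/I-1 ? ·: X^QX^q|X^qX^q
Q/I-2 un ·: X^QY
Q/II-1 un I-1×I-2: X^QX^Q|X^QX^q
Q/II-2 aff I-1×I-2: X^qY
⇒ Q over [I-1,I-2,II-1,II-2]: 3 consistent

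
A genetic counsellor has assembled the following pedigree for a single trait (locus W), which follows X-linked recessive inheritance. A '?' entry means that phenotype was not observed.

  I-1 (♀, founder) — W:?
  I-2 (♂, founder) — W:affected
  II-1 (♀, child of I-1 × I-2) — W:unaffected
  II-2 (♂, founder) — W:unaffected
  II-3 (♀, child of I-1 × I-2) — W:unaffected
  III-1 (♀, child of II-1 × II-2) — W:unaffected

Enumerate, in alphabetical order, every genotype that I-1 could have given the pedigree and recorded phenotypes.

I-1 ∈ {X^WX^W, X^WX^w}

W/I-1 ? ·: X^WX^W|X^WX^w
W/I-2 aff ·: X^wY
W/II-1 un I-1×I-2: X^WX^w
W/II-2 un ·: X^WY
W/II-3 un I-1×I-2: X^WX^w
W/III-1 un II-1×II-2: X^WX^W|X^WX^w
⇒ W over [I-1,I-2,II-1,II-2,II-3,III-1]: 4 consistent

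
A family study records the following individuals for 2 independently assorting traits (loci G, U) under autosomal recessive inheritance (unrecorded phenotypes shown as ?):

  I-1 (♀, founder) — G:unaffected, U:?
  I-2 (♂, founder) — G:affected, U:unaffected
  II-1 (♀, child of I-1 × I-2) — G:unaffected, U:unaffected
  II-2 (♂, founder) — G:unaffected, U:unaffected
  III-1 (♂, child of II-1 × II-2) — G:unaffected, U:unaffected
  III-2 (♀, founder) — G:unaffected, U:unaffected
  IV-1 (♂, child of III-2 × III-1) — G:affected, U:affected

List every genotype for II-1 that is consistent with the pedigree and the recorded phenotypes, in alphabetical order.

II-1 ∈ {Gg UU, Gg Uu}

G/I-1 un ·: GG|Gg
G/I-2 aff ·: gg
G/II-1 un I-1×I-2: Gg
G/II-2 un ·: GG|Gg
G/III-1 un II-1×II-2: Gg
G/III-2 un ·: Gg
G/IV-1 aff III-2×III-1: gg
⇒ G over [I-1,I-2,II-1,II-2,III-1,III-2,IV-1]: 4 consistent
U/I-1 ? ·: UU|Uu|uu
U/I-2 un ·: UU|Uu
U/II-1 un I-1×I-2: UU|Uu
U/II-2 un ·: UU|Uu
U/III-1 un II-1×II-2: Uu
U/III-2 un ·: Uu
U/IV-1 aff III-2×III-1: uu
⇒ U over [I-1,I-2,II-1,II-2,III-1,III-2,IV-1]: 14 consistent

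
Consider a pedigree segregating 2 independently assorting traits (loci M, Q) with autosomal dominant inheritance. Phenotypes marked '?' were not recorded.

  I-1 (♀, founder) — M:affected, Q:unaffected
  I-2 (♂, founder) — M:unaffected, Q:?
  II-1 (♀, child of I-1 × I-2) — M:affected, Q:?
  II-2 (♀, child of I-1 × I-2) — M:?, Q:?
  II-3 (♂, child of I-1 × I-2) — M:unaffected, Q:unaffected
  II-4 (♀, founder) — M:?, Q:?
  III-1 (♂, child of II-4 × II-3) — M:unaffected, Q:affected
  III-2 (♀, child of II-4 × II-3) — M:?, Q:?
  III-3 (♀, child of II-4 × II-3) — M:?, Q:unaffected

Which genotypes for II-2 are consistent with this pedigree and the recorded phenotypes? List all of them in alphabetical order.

II-2 ∈ {Mm Qq, Mm qq, mm Qq, mm qq}

M/I-1 aff ·: Mm
M/I-2 un ·: mm
M/II-1 aff I-1×I-2: Mm
M/II-2 ? I-1×I-2: mm|Mm
M/II-3 un I-1×I-2: mm
M/II-4 ? ·: mm|Mm
M/III-1 un II-4×II-3: mm
M/III-2 ? II-4×II-3: mm|Mm
M/III-3 ? II-4×II-3: mm|Mm
⇒ M over [I-1,I-2,II-1,II-2,II-3,II-4,III-1,III-2,III-3]: 10 consistent
Q/I-1 un ·: qq
Q/I-2 ? ·: qq|Qq
Q/II-1 ? I-1×I-2: qq|Qq
Q/II-2 ? I-1×I-2: qq|Qq
Q/II-3 un I-1×I-2: qq
Q/II-4 ? ·: Qq
Q/III-1 aff II-4×II-3: Qq
Q/III-2 ? II-4×II-3: qq|Qq
Q/III-3 un II-4×II-3: qq
⇒ Q over [I-1,I-2,II-1,II-2,II-3,II-4,III-1,III-2,III-3]: 10 consistent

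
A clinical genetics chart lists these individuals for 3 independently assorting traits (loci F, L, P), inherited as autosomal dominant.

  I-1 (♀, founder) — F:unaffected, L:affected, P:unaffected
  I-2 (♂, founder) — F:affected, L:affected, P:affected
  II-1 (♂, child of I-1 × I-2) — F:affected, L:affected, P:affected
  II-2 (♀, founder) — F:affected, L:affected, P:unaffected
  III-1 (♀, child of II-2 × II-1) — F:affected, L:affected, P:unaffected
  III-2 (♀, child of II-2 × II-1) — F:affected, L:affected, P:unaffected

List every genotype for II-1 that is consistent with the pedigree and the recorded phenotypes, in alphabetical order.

F/I-1 un ·: ff
F/I-2 aff ·: Ff|FF
F/II-1 aff I-1×I-2: Ff
F/II-2 aff ·: Ff|FF
F/III-1 aff II-2×II-1: Ff|FF
F/III-2 aff II-2×II-1: Ff|FF
⇒ F over [I-1,I-2,II-1,II-2,III-1,III-2]: 16 consistent
L/I-1 aff ·: Ll|LL
L/I-2 aff ·: Ll|LL
L/II-1 aff I-1×I-2: Ll|LL
L/II-2 aff ·: Ll|LL
L/III-1 aff II-2×II-1: Ll|LL
L/III-2 aff II-2×II-1: Ll|LL
⇒ L over [I-1,I-2,II-1,II-2,III-1,III-2]: 44 consistent
P/I-1 un ·: pp
P/I-2 aff ·: Pp|PP
P/II-1 aff I-1×I-2: Pp
P/II-2 un ·: pp
P/III-1 un II-2×II-1: pp
P/III-2 un II-2×II-1: pp
⇒ P over [I-1,I-2,II-1,II-2,III-1,III-2]: 2 consistent

II-1 ∈ {Ff LL Pp, Ff Ll Pp}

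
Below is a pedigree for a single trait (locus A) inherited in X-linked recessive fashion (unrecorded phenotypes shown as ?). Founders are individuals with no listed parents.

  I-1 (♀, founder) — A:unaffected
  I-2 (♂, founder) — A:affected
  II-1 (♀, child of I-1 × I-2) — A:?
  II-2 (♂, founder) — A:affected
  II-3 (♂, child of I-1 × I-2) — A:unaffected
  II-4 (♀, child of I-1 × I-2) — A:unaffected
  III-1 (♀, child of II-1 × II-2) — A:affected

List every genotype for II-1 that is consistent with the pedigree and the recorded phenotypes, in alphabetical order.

A/I-1 un ·: X^AX^A|X^AX^a
A/I-2 aff ·: X^aY
A/II-1 ? I-1×I-2: X^AX^a|X^aX^a
A/II-2 aff ·: X^aY
A/II-3 un I-1×I-2: X^AY
A/II-4 un I-1×I-2: X^AX^a
A/III-1 aff II-1×II-2: X^aX^a
⇒ A over [I-1,I-2,II-1,II-2,II-3,II-4,III-1]: 3 consistent

II-1 ∈ {X^AX^a, X^aX^a}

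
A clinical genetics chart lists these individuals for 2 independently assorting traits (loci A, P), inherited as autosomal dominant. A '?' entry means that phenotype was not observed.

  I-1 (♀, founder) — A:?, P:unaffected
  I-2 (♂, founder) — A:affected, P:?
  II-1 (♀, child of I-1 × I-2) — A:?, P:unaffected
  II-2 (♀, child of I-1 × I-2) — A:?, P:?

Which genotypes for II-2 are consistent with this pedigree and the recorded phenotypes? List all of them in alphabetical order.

A/I-1 ? ·: aa|Aa|AA
A/I-2 aff ·: Aa|AA
A/II-1 ? I-1×I-2: aa|Aa|AA
A/II-2 ? I-1×I-2: aa|Aa|AA
⇒ A over [I-1,I-2,II-1,II-2]: 23 consistent
P/I-1 un ·: pp
P/I-2 ? ·: pp|Pp
P/II-1 un I-1×I-2: pp
P/II-2 ? I-1×I-2: pp|Pp
⇒ P over [I-1,I-2,II-1,II-2]: 3 consistent

II-2 ∈ {AA Pp, AA pp, Aa Pp, Aa pp, aa Pp, aa pp}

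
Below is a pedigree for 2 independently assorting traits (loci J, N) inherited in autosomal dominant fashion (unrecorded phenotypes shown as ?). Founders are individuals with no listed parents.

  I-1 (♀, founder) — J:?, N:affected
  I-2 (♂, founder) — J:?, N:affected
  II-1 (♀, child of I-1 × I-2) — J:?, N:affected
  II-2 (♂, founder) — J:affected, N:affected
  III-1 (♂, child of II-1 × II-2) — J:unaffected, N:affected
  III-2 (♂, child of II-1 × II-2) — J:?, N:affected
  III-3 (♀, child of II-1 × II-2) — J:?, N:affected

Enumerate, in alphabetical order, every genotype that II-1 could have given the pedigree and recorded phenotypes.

J/I-1 ? ·: jj|Jj|JJ
J/I-2 ? ·: jj|Jj|JJ
J/II-1 ? I-1×I-2: jj|Jj
J/II-2 aff ·: Jj
J/III-1 un II-1×II-2: jj
J/III-2 ? II-1×II-2: jj|Jj|JJ
J/III-3 ? II-1×II-2: jj|Jj|JJ
⇒ J over [I-1,I-2,II-1,II-2,III-1,III-2,III-3]: 79 consistent
N/I-1 aff ·: Nn|NN
N/I-2 aff ·: Nn|NN
N/II-1 aff I-1×I-2: Nn|NN
N/II-2 aff ·: Nn|NN
N/III-1 aff II-1×II-2: Nn|NN
N/III-2 aff II-1×II-2: Nn|NN
N/III-3 aff II-1×II-2: Nn|NN
⇒ N over [I-1,I-2,II-1,II-2,III-1,III-2,III-3]: 84 consistent

II-1 ∈ {Jj NN, Jj Nn, jj NN, jj Nn}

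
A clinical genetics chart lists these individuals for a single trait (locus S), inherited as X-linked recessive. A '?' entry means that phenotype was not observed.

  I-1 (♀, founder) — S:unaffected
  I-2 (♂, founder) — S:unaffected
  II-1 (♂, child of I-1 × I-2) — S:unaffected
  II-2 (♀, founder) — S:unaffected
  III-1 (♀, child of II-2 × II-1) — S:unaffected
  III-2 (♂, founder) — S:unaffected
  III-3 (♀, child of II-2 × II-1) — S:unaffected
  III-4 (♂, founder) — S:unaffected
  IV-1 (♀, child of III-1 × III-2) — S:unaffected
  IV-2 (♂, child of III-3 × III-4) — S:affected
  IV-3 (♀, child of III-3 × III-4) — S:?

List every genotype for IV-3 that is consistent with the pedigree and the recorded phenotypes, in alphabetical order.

S/I-1 un ·: X^SX^S|X^SX^s
S/I-2 un ·: X^SY
S/II-1 un I-1×I-2: X^SY
S/II-2 un ·: X^SX^s
S/III-1 un II-2×II-1: X^SX^S|X^SX^s
S/III-2 un ·: X^SY
S/III-3 un II-2×II-1: X^SX^s
S/III-4 un ·: X^SY
S/IV-1 un III-1×III-2: X^SX^S|X^SX^s
S/IV-2 aff III-3×III-4: X^sY
S/IV-3 ? III-3×III-4: X^SX^S|X^SX^s
⇒ S over [I-1,I-2,II-1,II-2,III-1,III-2,III-3,III-4,IV-1,IV-2,IV-3]: 12 consistent

IV-3 ∈ {X^SX^S, X^SX^s}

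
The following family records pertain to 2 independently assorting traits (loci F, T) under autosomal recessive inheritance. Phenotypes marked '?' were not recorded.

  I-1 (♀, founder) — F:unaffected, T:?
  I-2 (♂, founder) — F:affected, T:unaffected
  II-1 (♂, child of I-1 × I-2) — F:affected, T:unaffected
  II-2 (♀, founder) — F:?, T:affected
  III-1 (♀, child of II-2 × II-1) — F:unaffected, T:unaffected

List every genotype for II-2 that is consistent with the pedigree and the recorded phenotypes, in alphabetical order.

II-2 ∈ {FF tt, Ff tt}

F/I-1 un ·: Ff
F/I-2 aff ·: ff
F/II-1 aff I-1×I-2: ff
F/II-2 ? ·: FF|Ff
F/III-1 un II-2×II-1: Ff
⇒ F over [I-1,I-2,II-1,II-2,III-1]: 2 consistent
T/I-1 ? ·: TT|Tt|tt
T/I-2 un ·: TT|Tt
T/II-1 un I-1×I-2: TT|Tt
T/II-2 aff ·: tt
T/III-1 un II-2×II-1: Tt
⇒ T over [I-1,I-2,II-1,II-2,III-1]: 9 consistent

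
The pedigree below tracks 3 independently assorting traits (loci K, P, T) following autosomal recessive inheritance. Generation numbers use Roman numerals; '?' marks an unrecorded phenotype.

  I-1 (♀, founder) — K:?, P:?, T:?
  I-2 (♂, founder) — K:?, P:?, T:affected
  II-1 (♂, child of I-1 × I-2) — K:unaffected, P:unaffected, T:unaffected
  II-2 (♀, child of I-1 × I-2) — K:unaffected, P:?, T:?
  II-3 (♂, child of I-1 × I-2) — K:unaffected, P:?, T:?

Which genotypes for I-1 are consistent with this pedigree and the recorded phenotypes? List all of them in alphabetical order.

I-1 ∈ {KK PP TT, KK PP Tt, KK Pp TT, KK Pp Tt, KK pp TT, KK pp Tt, Kk PP TT, Kk PP Tt, Kk Pp TT, Kk Pp Tt, Kk pp TT, Kk pp Tt, kk PP TT, kk PP Tt, kk Pp TT, kk Pp Tt, kk pp TT, kk pp Tt}

K/I-1 ? ·: KK|Kk|kk
K/I-2 ? ·: KK|Kk|kk
K/II-1 un I-1×I-2: KK|Kk
K/II-2 un I-1×I-2: KK|Kk
K/II-3 un I-1×I-2: KK|Kk
⇒ K over [I-1,I-2,II-1,II-2,II-3]: 29 consistent
P/I-1 ? ·: PP|Pp|pp
P/I-2 ? ·: PP|Pp|pp
P/II-1 un I-1×I-2: PP|Pp
P/II-2 ? I-1×I-2: PP|Pp|pp
P/II-3 ? I-1×I-2: PP|Pp|pp
⇒ P over [I-1,I-2,II-1,II-2,II-3]: 45 consistent
T/I-1 ? ·: TT|Tt
T/I-2 aff ·: tt
T/II-1 un I-1×I-2: Tt
T/II-2 ? I-1×I-2: Tt|tt
T/II-3 ? I-1×I-2: Tt|tt
⇒ T over [I-1,I-2,II-1,II-2,II-3]: 5 consistent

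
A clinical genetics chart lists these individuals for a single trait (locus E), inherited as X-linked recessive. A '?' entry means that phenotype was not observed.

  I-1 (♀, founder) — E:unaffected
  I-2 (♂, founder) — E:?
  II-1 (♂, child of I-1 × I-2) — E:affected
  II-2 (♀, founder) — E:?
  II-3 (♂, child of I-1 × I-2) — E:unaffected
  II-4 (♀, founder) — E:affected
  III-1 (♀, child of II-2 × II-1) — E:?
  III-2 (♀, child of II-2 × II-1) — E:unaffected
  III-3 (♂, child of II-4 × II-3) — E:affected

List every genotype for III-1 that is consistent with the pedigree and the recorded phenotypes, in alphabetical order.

III-1 ∈ {X^EX^e, X^eX^e}

E/I-1 un ·: X^EX^e
E/I-2 ? ·: X^EY|X^eY
E/II-1 aff I-1×I-2: X^eY
E/II-2 ? ·: X^EX^E|X^EX^e
E/II-3 un I-1×I-2: X^EY
E/II-4 aff ·: X^eX^e
E/III-1 ? II-2×II-1: X^EX^e|X^eX^e
E/III-2 un II-2×II-1: X^EX^e
E/III-3 aff II-4×II-3: X^eY
⇒ E over [I-1,I-2,II-1,II-2,II-3,II-4,III-1,III-2,III-3]: 6 consistent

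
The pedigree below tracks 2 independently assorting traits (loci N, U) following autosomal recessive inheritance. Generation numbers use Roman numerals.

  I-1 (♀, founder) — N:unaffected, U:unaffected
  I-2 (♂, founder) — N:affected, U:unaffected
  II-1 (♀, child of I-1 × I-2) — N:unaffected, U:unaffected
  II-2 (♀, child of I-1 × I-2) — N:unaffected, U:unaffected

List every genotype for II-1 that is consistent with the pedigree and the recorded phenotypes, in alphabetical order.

N/I-1 un ·: NN|Nn
N/I-2 aff ·: nn
N/II-1 un I-1×I-2: Nn
N/II-2 un I-1×I-2: Nn
⇒ N over [I-1,I-2,II-1,II-2]: 2 consistent
U/I-1 un ·: UU|Uu
U/I-2 un ·: UU|Uu
U/II-1 un I-1×I-2: UU|Uu
U/II-2 un I-1×I-2: UU|Uu
⇒ U over [I-1,I-2,II-1,II-2]: 13 consistent

II-1 ∈ {Nn UU, Nn Uu}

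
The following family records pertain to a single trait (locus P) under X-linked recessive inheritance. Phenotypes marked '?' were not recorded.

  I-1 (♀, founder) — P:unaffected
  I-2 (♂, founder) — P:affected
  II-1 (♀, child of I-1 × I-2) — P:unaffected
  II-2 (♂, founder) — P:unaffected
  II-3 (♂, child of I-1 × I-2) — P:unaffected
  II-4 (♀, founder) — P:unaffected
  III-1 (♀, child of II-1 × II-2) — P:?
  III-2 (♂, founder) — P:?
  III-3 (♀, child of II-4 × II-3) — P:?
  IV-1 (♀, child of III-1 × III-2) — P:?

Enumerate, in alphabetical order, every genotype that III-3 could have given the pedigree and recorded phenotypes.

P/I-1 un ·: X^PX^P|X^PX^p
P/I-2 aff ·: X^pY
P/II-1 un I-1×I-2: X^PX^p
P/II-2 un ·: X^PY
P/II-3 un I-1×I-2: X^PY
P/II-4 un ·: X^PX^P|X^PX^p
P/III-1 ? II-1×II-2: X^PX^P|X^PX^p
P/III-2 ? ·: X^PY|X^pY
P/III-3 ? II-4×II-3: X^PX^P|X^PX^p
P/IV-1 ? III-1×III-2: X^PX^P|X^PX^p|X^pX^p
⇒ P over [I-1,I-2,II-1,II-2,II-3,II-4,III-1,III-2,III-3,IV-1]: 36 consistent

III-3 ∈ {X^PX^P, X^PX^p}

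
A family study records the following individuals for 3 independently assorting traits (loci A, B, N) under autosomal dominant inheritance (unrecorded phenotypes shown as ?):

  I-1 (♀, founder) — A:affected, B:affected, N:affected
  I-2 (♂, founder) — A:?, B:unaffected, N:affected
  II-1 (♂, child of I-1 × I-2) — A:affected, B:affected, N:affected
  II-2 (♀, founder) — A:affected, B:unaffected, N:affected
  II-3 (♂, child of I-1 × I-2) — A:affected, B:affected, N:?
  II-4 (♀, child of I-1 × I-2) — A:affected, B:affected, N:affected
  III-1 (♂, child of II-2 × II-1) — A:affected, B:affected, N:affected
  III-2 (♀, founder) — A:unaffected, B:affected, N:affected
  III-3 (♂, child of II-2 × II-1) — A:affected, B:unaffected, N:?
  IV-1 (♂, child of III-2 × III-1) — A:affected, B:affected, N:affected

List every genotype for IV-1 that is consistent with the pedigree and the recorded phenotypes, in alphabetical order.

IV-1 ∈ {Aa BB NN, Aa BB Nn, Aa Bb NN, Aa Bb Nn}

A/I-1 aff ·: Aa|AA
A/I-2 ? ·: aa|Aa|AA
A/II-1 aff I-1×I-2: Aa|AA
A/II-2 aff ·: Aa|AA
A/II-3 aff I-1×I-2: Aa|AA
A/II-4 aff I-1×I-2: Aa|AA
A/III-1 aff II-2×II-1: Aa|AA
A/III-2 un ·: aa
A/III-3 aff II-2×II-1: Aa|AA
A/IV-1 aff III-2×III-1: Aa
⇒ A over [I-1,I-2,II-1,II-2,II-3,II-4,III-1,III-2,III-3,IV-1]: 177 consistent
B/I-1 aff ·: Bb|BB
B/I-2 un ·: bb
B/II-1 aff I-1×I-2: Bb
B/II-2 un ·: bb
B/II-3 aff I-1×I-2: Bb
B/II-4 aff I-1×I-2: Bb
B/III-1 aff II-2×II-1: Bb
B/III-2 aff ·: Bb|BB
B/III-3 un II-2×II-1: bb
B/IV-1 aff III-2×III-1: Bb|BB
⇒ B over [I-1,I-2,II-1,II-2,II-3,II-4,III-1,III-2,III-3,IV-1]: 8 consistent
N/I-1 aff ·: Nn|NN
N/I-2 aff ·: Nn|NN
N/II-1 aff I-1×I-2: Nn|NN
N/II-2 aff ·: Nn|NN
N/II-3 ? I-1×I-2: nn|Nn|NN
N/II-4 aff I-1×I-2: Nn|NN
N/III-1 aff II-2×II-1: Nn|NN
N/III-2 aff ·: Nn|NN
N/III-3 ? II-2×II-1: nn|Nn|NN
N/IV-1 aff III-2×III-1: Nn|NN
⇒ N over [I-1,I-2,II-1,II-2,II-3,II-4,III-1,III-2,III-3,IV-1]: 745 consistent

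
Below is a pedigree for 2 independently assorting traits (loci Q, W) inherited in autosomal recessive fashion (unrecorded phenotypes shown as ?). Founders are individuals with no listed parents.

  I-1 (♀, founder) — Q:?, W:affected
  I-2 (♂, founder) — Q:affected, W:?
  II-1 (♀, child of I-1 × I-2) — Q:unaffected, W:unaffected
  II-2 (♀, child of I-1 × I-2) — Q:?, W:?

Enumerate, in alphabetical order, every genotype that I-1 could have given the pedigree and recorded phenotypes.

Q/I-1 ? ·: QQ|Qq
Q/I-2 aff ·: qq
Q/II-1 un I-1×I-2: Qq
Q/II-2 ? I-1×I-2: Qq|qq
⇒ Q over [I-1,I-2,II-1,II-2]: 3 consistent
W/I-1 aff ·: ww
W/I-2 ? ·: WW|Ww
W/II-1 un I-1×I-2: Ww
W/II-2 ? I-1×I-2: Ww|ww
⇒ W over [I-1,I-2,II-1,II-2]: 3 consistent

I-1 ∈ {QQ ww, Qq ww}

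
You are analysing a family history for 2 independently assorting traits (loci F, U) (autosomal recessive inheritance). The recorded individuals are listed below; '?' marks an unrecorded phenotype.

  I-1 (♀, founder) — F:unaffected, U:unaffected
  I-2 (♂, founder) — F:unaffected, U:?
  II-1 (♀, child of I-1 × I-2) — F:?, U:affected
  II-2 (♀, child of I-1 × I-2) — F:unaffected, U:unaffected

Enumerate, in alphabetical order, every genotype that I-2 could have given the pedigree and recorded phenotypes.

I-2 ∈ {FF Uu, FF uu, Ff Uu, Ff uu}

F/I-1 un ·: FF|Ff
F/I-2 un ·: FF|Ff
F/II-1 ? I-1×I-2: FF|Ff|ff
F/II-2 un I-1×I-2: FF|Ff
⇒ F over [I-1,I-2,II-1,II-2]: 15 consistent
U/I-1 un ·: Uu
U/I-2 ? ·: Uu|uu
U/II-1 aff I-1×I-2: uu
U/II-2 un I-1×I-2: UU|Uu
⇒ U over [I-1,I-2,II-1,II-2]: 3 consistent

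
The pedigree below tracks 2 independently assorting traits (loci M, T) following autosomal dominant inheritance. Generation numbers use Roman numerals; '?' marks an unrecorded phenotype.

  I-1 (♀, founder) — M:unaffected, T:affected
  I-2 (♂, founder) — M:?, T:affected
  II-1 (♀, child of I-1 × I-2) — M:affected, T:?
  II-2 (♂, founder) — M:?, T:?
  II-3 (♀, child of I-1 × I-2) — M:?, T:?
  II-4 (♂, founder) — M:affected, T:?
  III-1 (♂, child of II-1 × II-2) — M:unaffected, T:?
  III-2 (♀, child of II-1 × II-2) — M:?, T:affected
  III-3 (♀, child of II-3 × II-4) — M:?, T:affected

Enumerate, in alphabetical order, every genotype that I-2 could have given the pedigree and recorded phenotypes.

I-2 ∈ {MM TT, MM Tt, Mm TT, Mm Tt}

M/I-1 un ·: mm
M/I-2 ? ·: Mm|MM
M/II-1 aff I-1×I-2: Mm
M/II-2 ? ·: mm|Mm
M/II-3 ? I-1×I-2: mm|Mm
M/II-4 aff ·: Mm|MM
M/III-1 un II-1×II-2: mm
M/III-2 ? II-1×II-2: mm|Mm|MM
M/III-3 ? II-3×II-4: mm|Mm|MM
⇒ M over [I-1,I-2,II-1,II-2,II-3,II-4,III-1,III-2,III-3]: 65 consistent
T/I-1 aff ·: Tt|TT
T/I-2 aff ·: Tt|TT
T/II-1 ? I-1×I-2: tt|Tt|TT
T/II-2 ? ·: tt|Tt|TT
T/II-3 ? I-1×I-2: tt|Tt|TT
T/II-4 ? ·: tt|Tt|TT
T/III-1 ? II-1×II-2: tt|Tt|TT
T/III-2 aff II-1×II-2: Tt|TT
T/III-3 aff II-3×II-4: Tt|TT
⇒ T over [I-1,I-2,II-1,II-2,II-3,II-4,III-1,III-2,III-3]: 579 consistent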